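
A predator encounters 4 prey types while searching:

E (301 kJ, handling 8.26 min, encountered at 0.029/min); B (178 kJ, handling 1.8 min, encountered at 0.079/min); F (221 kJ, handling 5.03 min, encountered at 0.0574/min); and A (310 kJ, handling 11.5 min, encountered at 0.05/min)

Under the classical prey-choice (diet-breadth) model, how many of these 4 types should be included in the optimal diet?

4

E/h in descending order: B 98.9, F 43.9, E 36.4, A 27 kJ/min. The optimal diet is the largest prefix of this list for which every included type satisfies E_i/h_i > R on the types above it.
Rate on top 1: 12.31. F: 43.9 > 12.31 → include.
Rate on top 2: 18.69. E: 36.4 > 18.69 → include.
Rate on top 3: 21.24. A: 27 > 21.24 → include.
Optimal diet: B, F, E, A — 4 of 4 types.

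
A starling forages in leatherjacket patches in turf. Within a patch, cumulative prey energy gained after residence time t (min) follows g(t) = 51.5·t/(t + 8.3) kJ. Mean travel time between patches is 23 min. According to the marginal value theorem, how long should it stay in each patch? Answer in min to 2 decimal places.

13.82 min

Maximise g(t)/(T+t): set derivative to zero → g'(t)(T+t) = g(t).
g'(t) = 51.5·8.3/(t + 8.3)². Setting 51.5·8.3/(t+8.3)² = 51.5t/[(t+8.3)(23+t)] gives 8.3(23+t) = t(t+8.3), so t² = 8.3×23 = 190.9.
t* = √190.9 = 13.82 min.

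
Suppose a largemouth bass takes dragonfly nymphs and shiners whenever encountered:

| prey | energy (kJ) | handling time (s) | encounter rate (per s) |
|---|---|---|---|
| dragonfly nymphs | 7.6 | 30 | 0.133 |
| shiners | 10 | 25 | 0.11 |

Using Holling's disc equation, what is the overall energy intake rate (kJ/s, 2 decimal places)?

0.27 kJ/s

Energy encountered per unit search time: 0.133×7.6 + 0.11×10 = 2.111 kJ/s.
Handling time per unit search time: 0.133×30 + 0.11×25 = 6.74.
Rate = 2.111/(1 + 6.74) = 0.2727 kJ/s.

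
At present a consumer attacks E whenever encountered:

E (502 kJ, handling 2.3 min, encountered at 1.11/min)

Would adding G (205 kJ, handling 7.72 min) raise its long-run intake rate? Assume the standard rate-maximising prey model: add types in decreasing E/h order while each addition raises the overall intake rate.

No

Intake rate on the current diet: R = (1.11×502) / (1 + 1.11×2.3) = 557.2/3.553 = 156.8 kJ/min.
G: E/h = 205/7.72 = 26.55 kJ/min.
26.55 < 156.8, so adding G would lower the average — exclude it.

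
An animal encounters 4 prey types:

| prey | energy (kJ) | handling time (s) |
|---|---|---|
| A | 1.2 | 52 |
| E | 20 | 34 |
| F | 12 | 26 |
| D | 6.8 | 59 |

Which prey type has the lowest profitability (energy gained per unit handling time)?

A

In descending order of E/h:
E: 20/34 = 0.588 kJ/s
F: 12/26 = 0.462 kJ/s
D: 6.8/59 = 0.115 kJ/s
A: 1.2/52 = 0.0231 kJ/s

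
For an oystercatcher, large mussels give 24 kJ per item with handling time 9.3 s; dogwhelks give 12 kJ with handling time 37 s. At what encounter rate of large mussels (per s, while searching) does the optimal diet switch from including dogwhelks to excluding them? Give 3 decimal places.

0.015 per s

Drop dogwhelks once their profitability E₂/h₂ falls below the rate achievable on large mussels alone: E₂/h₂ = λE₁/(1 + λh₁).
Solve for λ: λE₁h₂ = E₂(1 + λh₁) → λ(E₁h₂ − E₂h₁) = E₂ → λ = E₂/(E₁h₂ − E₂h₁).
λ = 12/(24×37 − 12×9.3) = 12/776.4 = 0.01546 per s.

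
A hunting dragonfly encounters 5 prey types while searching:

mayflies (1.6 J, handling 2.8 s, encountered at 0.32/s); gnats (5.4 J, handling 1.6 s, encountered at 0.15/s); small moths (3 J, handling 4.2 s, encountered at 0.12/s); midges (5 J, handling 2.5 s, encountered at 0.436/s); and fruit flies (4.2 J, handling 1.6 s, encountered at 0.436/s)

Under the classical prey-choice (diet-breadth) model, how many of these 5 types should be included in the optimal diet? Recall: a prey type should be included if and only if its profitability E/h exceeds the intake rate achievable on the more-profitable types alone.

3

E/h in descending order: gnats 3.38, fruit flies 2.62, midges 2, small moths 0.714, mayflies 0.571 J/s. The optimal diet is the largest prefix of this list for which every included type satisfies E_i/h_i > R on the types above it.
Rate on top 1: 0.6532. fruit flies: 2.62 > 0.6532 → include.
Rate on top 2: 1.363. midges: 2 > 1.363 → include.
Rate on top 3: 1.592. small moths: 0.714 < 1.592 → exclude; stop.
Optimal diet: gnats, fruit flies, midges — 3 of 5 types.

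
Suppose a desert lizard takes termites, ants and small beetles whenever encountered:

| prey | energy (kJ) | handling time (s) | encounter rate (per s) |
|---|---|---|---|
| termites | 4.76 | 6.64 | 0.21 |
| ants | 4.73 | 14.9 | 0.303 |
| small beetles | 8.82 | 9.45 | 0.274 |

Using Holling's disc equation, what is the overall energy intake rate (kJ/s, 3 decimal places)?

R = (0.21×4.76 + 0.303×4.73 + 0.274×8.82) / (1 + 0.21×6.64 + 0.303×14.9 + 0.274×9.45) = 4.849/9.498 = 0.5106 kJ/s.

0.511 kJ/s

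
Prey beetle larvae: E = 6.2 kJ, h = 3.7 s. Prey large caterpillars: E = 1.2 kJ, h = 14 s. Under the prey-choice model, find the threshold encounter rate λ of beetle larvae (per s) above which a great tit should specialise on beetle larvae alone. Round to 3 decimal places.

0.015 per s

Drop large caterpillars once their profitability E₂/h₂ falls below the rate achievable on beetle larvae alone: E₂/h₂ = λE₁/(1 + λh₁).
Solve for λ: λE₁h₂ = E₂(1 + λh₁) → λ(E₁h₂ − E₂h₁) = E₂ → λ = E₂/(E₁h₂ − E₂h₁).
λ = 1.2/(6.2×14 − 1.2×3.7) = 1.2/82.36 = 0.01457 per s.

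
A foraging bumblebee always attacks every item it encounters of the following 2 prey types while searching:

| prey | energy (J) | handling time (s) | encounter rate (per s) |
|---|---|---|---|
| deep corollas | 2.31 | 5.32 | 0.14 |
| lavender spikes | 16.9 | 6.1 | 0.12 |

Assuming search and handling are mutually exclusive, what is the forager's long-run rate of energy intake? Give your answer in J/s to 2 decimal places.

0.95 J/s

R = (0.14×2.31 + 0.12×16.9) / (1 + 0.14×5.32 + 0.12×6.1) = 2.351/2.477 = 0.9494 J/s.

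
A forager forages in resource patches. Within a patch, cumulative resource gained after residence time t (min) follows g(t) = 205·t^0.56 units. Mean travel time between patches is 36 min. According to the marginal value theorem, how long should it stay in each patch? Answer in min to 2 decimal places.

Optimal t* satisfies g'(t*) = g(t*)/(T + t*).
g'(t) = 0.56·205·t^-0.44. Setting 0.56·205·t^-0.44 = 205·t^0.56/(36+t) gives 0.56(36+t) = t, so 0.44·t = 0.56×36.
t* = 0.56×36/0.44 = 45.82 min.

45.82 min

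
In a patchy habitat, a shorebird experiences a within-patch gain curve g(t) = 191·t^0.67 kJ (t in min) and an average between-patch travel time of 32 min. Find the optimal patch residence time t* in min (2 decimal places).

By the marginal value theorem, leave when the instantaneous gain rate g'(t) equals the habitat-wide average g(t)/(T + t).
g'(t) = 0.67·191·t^-0.33. Setting 0.67·191·t^-0.33 = 191·t^0.67/(32+t) gives 0.67(32+t) = t, so 0.33·t = 0.67×32.
t* = 0.67×32/0.33 = 64.97 min.

64.97 min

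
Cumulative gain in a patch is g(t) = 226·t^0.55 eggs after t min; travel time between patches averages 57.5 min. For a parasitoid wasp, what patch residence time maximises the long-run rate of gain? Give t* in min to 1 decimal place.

By the marginal value theorem, leave when the instantaneous gain rate g'(t) equals the habitat-wide average g(t)/(T + t).
g'(t) = 0.55·226·t^-0.45. Setting 0.55·226·t^-0.45 = 226·t^0.55/(57.5+t) gives 0.55(57.5+t) = t, so 0.45·t = 0.55×57.5.
t* = 0.55×57.5/0.45 = 70.28 min.

70.3 min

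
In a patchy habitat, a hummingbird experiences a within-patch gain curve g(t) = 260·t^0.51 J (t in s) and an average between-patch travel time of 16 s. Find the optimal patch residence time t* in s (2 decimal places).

16.65 s

Maximise g(t)/(T+t): set derivative to zero → g'(t)(T+t) = g(t).
g'(t) = 0.51·260·t^-0.49. Setting 0.51·260·t^-0.49 = 260·t^0.51/(16+t) gives 0.51(16+t) = t, so 0.49·t = 0.51×16.
t* = 0.51×16/0.49 = 16.65 s.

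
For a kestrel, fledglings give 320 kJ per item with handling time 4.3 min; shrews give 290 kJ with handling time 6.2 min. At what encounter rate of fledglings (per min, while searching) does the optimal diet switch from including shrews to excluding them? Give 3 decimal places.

0.393 per min

The zero-one rule: include shrews iff E₂/h₂ > λE₁/(1+λh₁). Equality gives the switch point.
λE₁h₂ = E₂ + λE₂h₁ ⇒ λ = E₂/(E₁h₂ − E₂h₁) = 290/(1984 − 1247) = 0.3935 per min.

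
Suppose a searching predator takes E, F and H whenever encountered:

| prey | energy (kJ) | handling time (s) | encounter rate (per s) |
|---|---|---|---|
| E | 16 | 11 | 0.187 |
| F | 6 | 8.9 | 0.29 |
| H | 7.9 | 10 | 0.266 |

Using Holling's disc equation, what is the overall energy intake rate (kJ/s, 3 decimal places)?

R = (0.187×16 + 0.29×6 + 0.266×7.9) / (1 + 0.187×11 + 0.29×8.9 + 0.266×10) = 6.833/8.298 = 0.8235 kJ/s.

0.823 kJ/s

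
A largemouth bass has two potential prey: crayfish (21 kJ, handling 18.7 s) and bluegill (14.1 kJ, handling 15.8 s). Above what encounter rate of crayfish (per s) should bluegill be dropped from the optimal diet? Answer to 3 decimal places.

0.207 per s

At the threshold, the rate on crayfish alone equals the profitability of bluegill: λ·21/(1 + λ·18.7) = 14.1/15.8 = 0.8924.
Rearranging, λ(21 − 0.8924×18.7) = 0.8924, so λ = 0.8924/4.312 = 0.207 per s.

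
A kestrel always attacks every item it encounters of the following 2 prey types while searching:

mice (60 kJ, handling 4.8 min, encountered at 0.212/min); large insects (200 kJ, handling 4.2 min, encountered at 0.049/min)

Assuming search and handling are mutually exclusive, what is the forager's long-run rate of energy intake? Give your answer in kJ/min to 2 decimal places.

10.13 kJ/min

Energy encountered per unit search time: 0.212×60 + 0.049×200 = 22.52 kJ/min.
Handling time per unit search time: 0.212×4.8 + 0.049×4.2 = 1.223.
Rate = 22.52/(1 + 1.223) = 10.13 kJ/min.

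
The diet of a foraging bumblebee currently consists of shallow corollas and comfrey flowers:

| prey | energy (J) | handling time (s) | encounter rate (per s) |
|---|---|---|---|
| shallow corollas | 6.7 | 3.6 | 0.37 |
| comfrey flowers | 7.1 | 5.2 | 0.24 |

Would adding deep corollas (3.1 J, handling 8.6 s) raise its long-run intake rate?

No

Current rate: (0.37×6.7 + 0.24×7.1)/(1 + 0.37×3.6 + 0.24×5.2) = 1.168 J/s.
Profitability of deep corollas: 3.1/8.6 = 0.3605 J/s.
0.3605 < 1.168, so adding deep corollas would lower the average — exclude it.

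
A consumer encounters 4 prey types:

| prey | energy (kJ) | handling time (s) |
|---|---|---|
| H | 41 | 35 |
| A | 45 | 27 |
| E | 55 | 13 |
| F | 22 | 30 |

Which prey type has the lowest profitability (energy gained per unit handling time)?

Profitability E/h (kJ/s): H = 41/35 = 1.17, A = 45/27 = 1.67, E = 55/13 = 4.23, F = 22/30 = 0.733.
Ranked: E > A > H > F.

F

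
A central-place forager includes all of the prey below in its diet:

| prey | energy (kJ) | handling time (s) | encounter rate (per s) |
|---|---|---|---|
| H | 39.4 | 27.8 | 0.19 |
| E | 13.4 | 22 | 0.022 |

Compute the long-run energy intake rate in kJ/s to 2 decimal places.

1.15 kJ/s

Energy encountered per unit search time: 0.19×39.4 + 0.022×13.4 = 7.781 kJ/s.
Handling time per unit search time: 0.19×27.8 + 0.022×22 = 5.766.
Rate = 7.781/(1 + 5.766) = 1.15 kJ/s.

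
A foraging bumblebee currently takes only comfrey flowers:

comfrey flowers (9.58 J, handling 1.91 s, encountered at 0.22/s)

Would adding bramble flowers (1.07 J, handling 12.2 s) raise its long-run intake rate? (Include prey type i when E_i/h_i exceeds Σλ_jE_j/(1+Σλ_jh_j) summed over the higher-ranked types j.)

No

Intake rate on the current diet: R = (0.22×9.58) / (1 + 0.22×1.91) = 2.108/1.42 = 1.484 J/s.
Profitability of bramble flowers: 1.07/12.2 = 0.0877 J/s.
Since 0.0877 < R, time spent handling bramble flowers is better spent searching.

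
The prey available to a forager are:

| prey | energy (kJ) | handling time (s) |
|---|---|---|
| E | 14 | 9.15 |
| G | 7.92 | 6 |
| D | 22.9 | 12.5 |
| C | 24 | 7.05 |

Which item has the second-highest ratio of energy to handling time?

Profitability E/h (kJ/s): E = 14/9.15 = 1.53, G = 7.92/6 = 1.32, D = 22.9/12.5 = 1.83, C = 24/7.05 = 3.4.
Ranked: C > D > E > G.

D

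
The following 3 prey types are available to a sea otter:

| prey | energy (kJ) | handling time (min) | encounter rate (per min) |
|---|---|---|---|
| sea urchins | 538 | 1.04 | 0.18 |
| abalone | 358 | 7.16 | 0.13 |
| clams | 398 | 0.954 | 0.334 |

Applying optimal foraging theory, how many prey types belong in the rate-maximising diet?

2

Profitabilities (E/h, kJ/min): sea urchins 517, clams 417, abalone 50. Add prey in this order while the next type's profitability exceeds the intake rate on those already taken.
Rate on top 1: 81.57. clams: 417 > 81.57 → include.
Rate on top 2: 152.6. abalone: 50 < 152.6 → exclude; stop.
Optimal diet: sea urchins, clams — 2 of 3 types.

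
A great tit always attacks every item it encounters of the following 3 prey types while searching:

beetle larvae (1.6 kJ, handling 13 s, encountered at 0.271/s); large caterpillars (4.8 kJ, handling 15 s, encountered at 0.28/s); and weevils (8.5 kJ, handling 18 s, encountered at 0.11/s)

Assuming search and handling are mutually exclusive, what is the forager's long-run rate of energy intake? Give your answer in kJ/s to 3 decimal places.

0.253 kJ/s

R = Σλ_iE_i / (1 + Σλ_ih_i)
Numerator: 0.271×1.6 + 0.28×4.8 + 0.11×8.5 = 2.713
Denominator: 1 + 0.271×13 + 0.28×15 + 0.11×18 = 10.7
R = 2.713/10.7 = 0.2534 kJ/s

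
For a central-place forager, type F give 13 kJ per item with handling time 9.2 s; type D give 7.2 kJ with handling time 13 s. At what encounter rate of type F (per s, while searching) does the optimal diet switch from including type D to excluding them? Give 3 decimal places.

At the threshold, the rate on type F alone equals the profitability of type D: λ·13/(1 + λ·9.2) = 7.2/13 = 0.5538.
Rearranging, λ(13 − 0.5538×9.2) = 0.5538, so λ = 0.5538/7.905 = 0.07007 per s.

0.070 per s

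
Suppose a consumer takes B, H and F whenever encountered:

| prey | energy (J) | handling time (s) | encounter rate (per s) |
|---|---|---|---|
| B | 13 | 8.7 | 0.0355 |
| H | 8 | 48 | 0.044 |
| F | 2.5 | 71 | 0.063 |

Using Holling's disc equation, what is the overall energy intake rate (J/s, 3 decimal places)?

0.123 J/s

Energy encountered per unit search time: 0.0355×13 + 0.044×8 + 0.063×2.5 = 0.971 J/s.
Handling time per unit search time: 0.0355×8.7 + 0.044×48 + 0.063×71 = 6.894.
Rate = 0.971/(1 + 6.894) = 0.123 J/s.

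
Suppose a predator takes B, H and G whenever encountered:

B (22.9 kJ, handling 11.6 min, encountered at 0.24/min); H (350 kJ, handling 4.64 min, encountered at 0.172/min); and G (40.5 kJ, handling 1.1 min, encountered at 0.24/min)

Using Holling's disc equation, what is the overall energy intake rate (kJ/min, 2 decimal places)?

15.56 kJ/min

R = Σλ_iE_i / (1 + Σλ_ih_i)
Numerator: 0.24×22.9 + 0.172×350 + 0.24×40.5 = 75.42
Denominator: 1 + 0.24×11.6 + 0.172×4.64 + 0.24×1.1 = 4.846
R = 75.42/4.846 = 15.56 kJ/min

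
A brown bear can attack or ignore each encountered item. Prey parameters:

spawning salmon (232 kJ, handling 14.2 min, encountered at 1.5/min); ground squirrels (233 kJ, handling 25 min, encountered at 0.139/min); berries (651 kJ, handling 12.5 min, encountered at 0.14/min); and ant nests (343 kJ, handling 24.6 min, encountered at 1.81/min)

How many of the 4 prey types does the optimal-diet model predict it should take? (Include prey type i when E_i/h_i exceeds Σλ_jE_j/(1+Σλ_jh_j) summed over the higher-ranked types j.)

Profitabilities (E/h, kJ/min): berries 52.1, spawning salmon 16.3, ant nests 13.9, ground squirrels 9.32. Add prey in this order while the next type's profitability exceeds the intake rate on those already taken.
Rate on top 1: 33.14. spawning salmon: 16.3 < 33.14 → exclude; stop.
Optimal diet: berries — 1 of 4 types.

1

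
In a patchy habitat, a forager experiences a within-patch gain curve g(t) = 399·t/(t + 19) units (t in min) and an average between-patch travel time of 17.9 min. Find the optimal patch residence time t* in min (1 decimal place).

18.4 min

Optimal t* satisfies g'(t*) = g(t*)/(T + t*).
g'(t) = 399·19/(t + 19)². Setting 399·19/(t+19)² = 399t/[(t+19)(17.9+t)] gives 19(17.9+t) = t(t+19), so t² = 19×17.9 = 340.1.
t* = √340.1 = 18.44 min.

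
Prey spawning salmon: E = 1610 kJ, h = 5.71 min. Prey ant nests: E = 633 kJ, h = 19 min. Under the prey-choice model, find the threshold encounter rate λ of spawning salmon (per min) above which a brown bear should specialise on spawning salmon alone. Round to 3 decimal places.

0.023 per min

Drop ant nests once their profitability E₂/h₂ falls below the rate achievable on spawning salmon alone: E₂/h₂ = λE₁/(1 + λh₁).
Solve for λ: λE₁h₂ = E₂(1 + λh₁) → λ(E₁h₂ − E₂h₁) = E₂ → λ = E₂/(E₁h₂ − E₂h₁).
λ = 633/(1610×19 − 633×5.71) = 633/2.698e+04 = 0.02347 per min.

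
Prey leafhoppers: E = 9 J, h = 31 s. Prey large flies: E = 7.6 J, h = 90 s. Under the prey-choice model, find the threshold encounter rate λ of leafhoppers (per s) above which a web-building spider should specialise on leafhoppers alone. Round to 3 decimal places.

The zero-one rule: include large flies iff E₂/h₂ > λE₁/(1+λh₁). Equality gives the switch point.
λE₁h₂ = E₂ + λE₂h₁ ⇒ λ = E₂/(E₁h₂ − E₂h₁) = 7.6/(810 − 235.6) = 0.01323 per s.

0.013 per s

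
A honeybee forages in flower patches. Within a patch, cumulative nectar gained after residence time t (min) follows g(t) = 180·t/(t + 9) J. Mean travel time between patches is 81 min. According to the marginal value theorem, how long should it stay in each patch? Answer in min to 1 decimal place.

27.0 min

Optimal t* satisfies g'(t*) = g(t*)/(T + t*).
g'(t) = 180·9/(t + 9)². Setting 180·9/(t+9)² = 180t/[(t+9)(81+t)] gives 9(81+t) = t(t+9), so t² = 9×81 = 729.
t* = √729 = 27 min.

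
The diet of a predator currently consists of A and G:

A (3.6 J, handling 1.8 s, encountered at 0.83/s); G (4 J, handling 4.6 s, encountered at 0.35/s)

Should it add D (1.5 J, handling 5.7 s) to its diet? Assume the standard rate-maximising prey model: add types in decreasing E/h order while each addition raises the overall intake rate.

No

Current rate: (0.83×3.6 + 0.35×4)/(1 + 0.83×1.8 + 0.35×4.6) = 1.069 J/s.
D: E/h = 1.5/5.7 = 0.2632 J/s.
0.2632 < 1.069, so adding D would lower the average — exclude it.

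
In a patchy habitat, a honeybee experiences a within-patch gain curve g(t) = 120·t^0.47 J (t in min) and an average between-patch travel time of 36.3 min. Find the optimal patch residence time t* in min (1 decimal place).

32.2 min

By the marginal value theorem, leave when the instantaneous gain rate g'(t) equals the habitat-wide average g(t)/(T + t).
g'(t) = 0.47·120·t^-0.53. Setting 0.47·120·t^-0.53 = 120·t^0.47/(36.3+t) gives 0.47(36.3+t) = t, so 0.53·t = 0.47×36.3.
t* = 0.47×36.3/0.53 = 32.19 min.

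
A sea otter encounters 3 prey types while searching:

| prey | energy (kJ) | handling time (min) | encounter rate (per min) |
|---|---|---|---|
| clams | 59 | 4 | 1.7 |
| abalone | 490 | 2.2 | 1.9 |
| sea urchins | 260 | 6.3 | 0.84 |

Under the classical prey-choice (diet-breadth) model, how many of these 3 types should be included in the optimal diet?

1

E/h in descending order: abalone 223, sea urchins 41.3, clams 14.8 kJ/min. The optimal diet is the largest prefix of this list for which every included type satisfies E_i/h_i > R on the types above it.
Rate on top 1: 179.7. sea urchins: 41.3 < 179.7 → exclude; stop.
Optimal diet: abalone — 1 of 3 types.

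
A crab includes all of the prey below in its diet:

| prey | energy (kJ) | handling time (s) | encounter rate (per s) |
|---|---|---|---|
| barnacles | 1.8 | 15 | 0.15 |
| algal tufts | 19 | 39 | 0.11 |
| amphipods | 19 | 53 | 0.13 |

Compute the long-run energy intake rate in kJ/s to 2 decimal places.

0.33 kJ/s

Energy encountered per unit search time: 0.15×1.8 + 0.11×19 + 0.13×19 = 4.83 kJ/s.
Handling time per unit search time: 0.15×15 + 0.11×39 + 0.13×53 = 13.43.
Rate = 4.83/(1 + 13.43) = 0.3347 kJ/s.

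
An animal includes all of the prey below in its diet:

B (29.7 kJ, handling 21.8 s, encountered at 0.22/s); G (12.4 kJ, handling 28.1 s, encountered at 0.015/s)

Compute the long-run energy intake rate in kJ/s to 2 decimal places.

Energy encountered per unit search time: 0.22×29.7 + 0.015×12.4 = 6.72 kJ/s.
Handling time per unit search time: 0.22×21.8 + 0.015×28.1 = 5.218.
Rate = 6.72/(1 + 5.218) = 1.081 kJ/s.

1.08 kJ/s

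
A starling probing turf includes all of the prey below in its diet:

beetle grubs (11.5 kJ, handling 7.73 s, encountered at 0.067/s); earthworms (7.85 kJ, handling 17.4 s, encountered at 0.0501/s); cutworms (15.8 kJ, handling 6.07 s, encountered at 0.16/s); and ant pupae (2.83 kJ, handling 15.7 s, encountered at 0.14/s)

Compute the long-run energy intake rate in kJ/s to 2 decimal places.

0.74 kJ/s

R = (0.067×11.5 + 0.0501×7.85 + 0.16×15.8 + 0.14×2.83) / (1 + 0.067×7.73 + 0.0501×17.4 + 0.16×6.07 + 0.14×15.7) = 4.088/5.559 = 0.7354 kJ/s.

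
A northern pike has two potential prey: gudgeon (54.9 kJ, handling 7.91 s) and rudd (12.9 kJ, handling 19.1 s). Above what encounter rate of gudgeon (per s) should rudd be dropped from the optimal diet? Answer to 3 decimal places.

At the threshold, the rate on gudgeon alone equals the profitability of rudd: λ·54.9/(1 + λ·7.91) = 12.9/19.1 = 0.6754.
Rearranging, λ(54.9 − 0.6754×7.91) = 0.6754, so λ = 0.6754/49.56 = 0.01363 per s.

0.014 per s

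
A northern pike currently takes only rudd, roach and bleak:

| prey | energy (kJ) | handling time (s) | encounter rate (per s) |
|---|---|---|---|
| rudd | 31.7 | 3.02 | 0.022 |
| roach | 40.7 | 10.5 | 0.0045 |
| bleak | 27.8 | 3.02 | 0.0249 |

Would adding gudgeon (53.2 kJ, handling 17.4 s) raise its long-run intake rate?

Current rate: (0.022×31.7 + 0.0045×40.7 + 0.0249×27.8)/(1 + 0.022×3.02 + 0.0045×10.5 + 0.0249×3.02) = 1.323 kJ/s.
gudgeon: E/h = 53.2/17.4 = 3.057 kJ/s.
Since 3.057 > R, including gudgeon increases the long-run rate.

Yes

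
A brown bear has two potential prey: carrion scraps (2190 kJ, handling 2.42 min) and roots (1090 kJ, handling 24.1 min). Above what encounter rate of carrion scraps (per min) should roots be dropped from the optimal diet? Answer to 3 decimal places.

The zero-one rule: include roots iff E₂/h₂ > λE₁/(1+λh₁). Equality gives the switch point.
λE₁h₂ = E₂ + λE₂h₁ ⇒ λ = E₂/(E₁h₂ − E₂h₁) = 1090/(5.278e+04 − 2638) = 0.02174 per min.

0.022 per min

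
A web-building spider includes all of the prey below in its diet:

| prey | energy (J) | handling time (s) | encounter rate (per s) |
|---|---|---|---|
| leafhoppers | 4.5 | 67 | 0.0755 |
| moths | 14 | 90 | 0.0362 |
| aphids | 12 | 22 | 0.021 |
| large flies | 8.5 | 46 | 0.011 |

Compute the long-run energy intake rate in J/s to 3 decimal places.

0.116 J/s

R = Σλ_iE_i / (1 + Σλ_ih_i)
Numerator: 0.0755×4.5 + 0.0362×14 + 0.021×12 + 0.011×8.5 = 1.192
Denominator: 1 + 0.0755×67 + 0.0362×90 + 0.021×22 + 0.011×46 = 10.28
R = 1.192/10.28 = 0.1159 J/s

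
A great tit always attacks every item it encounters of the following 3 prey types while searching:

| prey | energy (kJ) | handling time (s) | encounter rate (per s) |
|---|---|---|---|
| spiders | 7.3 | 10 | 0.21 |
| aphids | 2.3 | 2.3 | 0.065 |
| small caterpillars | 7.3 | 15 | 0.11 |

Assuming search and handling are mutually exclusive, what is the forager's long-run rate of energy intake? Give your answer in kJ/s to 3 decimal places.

0.507 kJ/s

Energy encountered per unit search time: 0.21×7.3 + 0.065×2.3 + 0.11×7.3 = 2.486 kJ/s.
Handling time per unit search time: 0.21×10 + 0.065×2.3 + 0.11×15 = 3.899.
Rate = 2.486/(1 + 3.899) = 0.5073 kJ/s.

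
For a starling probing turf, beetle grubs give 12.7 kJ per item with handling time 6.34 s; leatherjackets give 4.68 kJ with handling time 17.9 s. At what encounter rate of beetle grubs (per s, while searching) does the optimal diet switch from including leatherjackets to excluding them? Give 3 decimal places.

0.024 per s

At the threshold, the rate on beetle grubs alone equals the profitability of leatherjackets: λ·12.7/(1 + λ·6.34) = 4.68/17.9 = 0.2615.
Rearranging, λ(12.7 − 0.2615×6.34) = 0.2615, so λ = 0.2615/11.04 = 0.02368 per s.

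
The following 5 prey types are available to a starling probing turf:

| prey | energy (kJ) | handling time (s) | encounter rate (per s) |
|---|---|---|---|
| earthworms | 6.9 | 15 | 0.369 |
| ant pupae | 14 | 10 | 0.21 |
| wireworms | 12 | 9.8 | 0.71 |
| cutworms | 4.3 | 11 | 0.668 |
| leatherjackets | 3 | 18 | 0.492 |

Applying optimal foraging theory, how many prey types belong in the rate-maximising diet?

2

Rank by E/h (kJ/s): ant pupae 1.4, wireworms 1.22, earthworms 0.46, cutworms 0.391, leatherjackets 0.167. Include each in turn until the next type's E/h falls below the running intake rate.
Rate on top 1: 0.9484. wireworms: 1.22 > 0.9484 → include.
Rate on top 2: 1.139. earthworms: 0.46 < 1.139 → exclude; stop.
Optimal diet: ant pupae, wireworms — 2 of 5 types.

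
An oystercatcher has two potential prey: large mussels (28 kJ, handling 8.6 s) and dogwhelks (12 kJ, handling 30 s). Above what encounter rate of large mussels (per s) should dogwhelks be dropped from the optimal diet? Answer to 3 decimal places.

0.016 per s

At the threshold, the rate on large mussels alone equals the profitability of dogwhelks: λ·28/(1 + λ·8.6) = 12/30 = 0.4.
Rearranging, λ(28 − 0.4×8.6) = 0.4, so λ = 0.4/24.56 = 0.01629 per s.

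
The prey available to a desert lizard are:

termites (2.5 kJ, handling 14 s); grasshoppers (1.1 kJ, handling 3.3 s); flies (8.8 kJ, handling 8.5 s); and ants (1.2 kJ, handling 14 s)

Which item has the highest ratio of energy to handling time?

Profitability E/h (kJ/s): termites = 2.5/14 = 0.179, grasshoppers = 1.1/3.3 = 0.333, flies = 8.8/8.5 = 1.04, ants = 1.2/14 = 0.0857.
Ranked: flies > grasshoppers > termites > ants.

flies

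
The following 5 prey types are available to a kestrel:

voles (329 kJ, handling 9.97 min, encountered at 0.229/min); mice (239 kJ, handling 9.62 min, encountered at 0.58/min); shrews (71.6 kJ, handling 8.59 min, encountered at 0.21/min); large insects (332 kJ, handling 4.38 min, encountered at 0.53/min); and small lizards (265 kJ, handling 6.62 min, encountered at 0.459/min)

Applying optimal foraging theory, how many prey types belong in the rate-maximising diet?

1

E/h in descending order: large insects 75.8, small lizards 40, voles 33, mice 24.8, shrews 8.34 kJ/min. The optimal diet is the largest prefix of this list for which every included type satisfies E_i/h_i > R on the types above it.
Rate on top 1: 52.98. small lizards: 40 < 52.98 → exclude; stop.
Optimal diet: large insects — 1 of 5 types.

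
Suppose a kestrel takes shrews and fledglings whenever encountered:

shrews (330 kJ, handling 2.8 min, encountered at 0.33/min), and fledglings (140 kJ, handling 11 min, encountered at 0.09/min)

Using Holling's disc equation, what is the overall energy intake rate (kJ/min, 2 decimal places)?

Energy encountered per unit search time: 0.33×330 + 0.09×140 = 121.5 kJ/min.
Handling time per unit search time: 0.33×2.8 + 0.09×11 = 1.914.
Rate = 121.5/(1 + 1.914) = 41.7 kJ/min.

41.70 kJ/min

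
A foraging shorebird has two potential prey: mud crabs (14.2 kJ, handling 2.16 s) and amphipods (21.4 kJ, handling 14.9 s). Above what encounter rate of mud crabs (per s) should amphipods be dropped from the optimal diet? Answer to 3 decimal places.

0.129 per s

The zero-one rule: include amphipods iff E₂/h₂ > λE₁/(1+λh₁). Equality gives the switch point.
λE₁h₂ = E₂ + λE₂h₁ ⇒ λ = E₂/(E₁h₂ − E₂h₁) = 21.4/(211.6 − 46.22) = 0.1294 per s.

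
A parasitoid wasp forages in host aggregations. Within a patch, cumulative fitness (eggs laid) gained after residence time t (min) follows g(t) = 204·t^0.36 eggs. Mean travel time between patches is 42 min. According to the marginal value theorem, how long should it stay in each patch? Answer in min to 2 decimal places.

23.62 min

By the marginal value theorem, leave when the instantaneous gain rate g'(t) equals the habitat-wide average g(t)/(T + t).
g'(t) = 0.36·204·t^-0.64. Setting 0.36·204·t^-0.64 = 204·t^0.36/(42+t) gives 0.36(42+t) = t, so 0.64·t = 0.36×42.
t* = 0.36×42/0.64 = 23.62 min.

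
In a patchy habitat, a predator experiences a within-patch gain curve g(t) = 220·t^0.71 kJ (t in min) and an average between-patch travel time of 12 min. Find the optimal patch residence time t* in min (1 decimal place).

29.4 min

Optimal t* satisfies g'(t*) = g(t*)/(T + t*).
g'(t) = 0.71·220·t^-0.29. Setting 0.71·220·t^-0.29 = 220·t^0.71/(12+t) gives 0.71(12+t) = t, so 0.29·t = 0.71×12.
t* = 0.71×12/0.29 = 29.38 min.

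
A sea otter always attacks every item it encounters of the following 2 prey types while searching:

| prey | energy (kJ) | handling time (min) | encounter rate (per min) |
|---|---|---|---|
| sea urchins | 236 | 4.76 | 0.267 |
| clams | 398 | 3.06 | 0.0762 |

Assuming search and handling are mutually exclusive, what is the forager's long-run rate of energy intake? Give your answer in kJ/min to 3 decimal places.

37.275 kJ/min

R = (0.267×236 + 0.0762×398) / (1 + 0.267×4.76 + 0.0762×3.06) = 93.34/2.504 = 37.27 kJ/min.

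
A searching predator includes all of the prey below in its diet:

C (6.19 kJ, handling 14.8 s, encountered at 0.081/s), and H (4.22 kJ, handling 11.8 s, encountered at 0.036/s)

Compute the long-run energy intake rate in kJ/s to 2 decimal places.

0.25 kJ/s

Energy encountered per unit search time: 0.081×6.19 + 0.036×4.22 = 0.6533 kJ/s.
Handling time per unit search time: 0.081×14.8 + 0.036×11.8 = 1.624.
Rate = 0.6533/(1 + 1.624) = 0.249 kJ/s.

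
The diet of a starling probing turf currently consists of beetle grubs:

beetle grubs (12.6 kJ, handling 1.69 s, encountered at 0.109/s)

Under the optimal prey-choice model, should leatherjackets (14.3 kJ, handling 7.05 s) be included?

Yes

Current rate: (0.109×12.6)/(1 + 0.109×1.69) = 1.16 kJ/s.
leatherjackets: E/h = 14.3/7.05 = 2.028 kJ/s.
2.028 > 1.16, so adding leatherjackets raises the average — include it.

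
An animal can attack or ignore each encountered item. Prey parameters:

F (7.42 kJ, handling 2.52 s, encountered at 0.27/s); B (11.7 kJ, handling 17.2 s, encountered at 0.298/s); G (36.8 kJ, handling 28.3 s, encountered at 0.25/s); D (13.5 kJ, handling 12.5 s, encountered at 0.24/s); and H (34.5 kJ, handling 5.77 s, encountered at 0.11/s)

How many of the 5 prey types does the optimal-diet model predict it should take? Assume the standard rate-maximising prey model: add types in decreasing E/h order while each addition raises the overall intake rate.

2

E/h in descending order: H 5.98, F 2.94, G 1.3, D 1.08, B 0.68 kJ/s. The optimal diet is the largest prefix of this list for which every included type satisfies E_i/h_i > R on the types above it.
Rate on top 1: 2.322. F: 2.94 > 2.322 → include.
Rate on top 2: 2.505. G: 1.3 < 2.505 → exclude; stop.
Optimal diet: H, F — 2 of 5 types.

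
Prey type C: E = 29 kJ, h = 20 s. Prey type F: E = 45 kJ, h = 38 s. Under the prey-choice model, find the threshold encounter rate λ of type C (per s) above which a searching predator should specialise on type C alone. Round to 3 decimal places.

0.223 per s

Drop type F once their profitability E₂/h₂ falls below the rate achievable on type C alone: E₂/h₂ = λE₁/(1 + λh₁).
Solve for λ: λE₁h₂ = E₂(1 + λh₁) → λ(E₁h₂ − E₂h₁) = E₂ → λ = E₂/(E₁h₂ − E₂h₁).
λ = 45/(29×38 − 45×20) = 45/202 = 0.2228 per s.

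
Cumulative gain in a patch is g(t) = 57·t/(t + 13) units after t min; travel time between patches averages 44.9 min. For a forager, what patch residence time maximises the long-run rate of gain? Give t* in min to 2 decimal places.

24.16 min

By the marginal value theorem, leave when the instantaneous gain rate g'(t) equals the habitat-wide average g(t)/(T + t).
g'(t) = 57·13/(t + 13)². Setting 57·13/(t+13)² = 57t/[(t+13)(44.9+t)] gives 13(44.9+t) = t(t+13), so t² = 13×44.9 = 583.7.
t* = √583.7 = 24.16 min.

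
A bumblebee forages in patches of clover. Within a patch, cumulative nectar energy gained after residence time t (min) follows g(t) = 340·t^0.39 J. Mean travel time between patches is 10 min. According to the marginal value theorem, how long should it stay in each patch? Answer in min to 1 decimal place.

6.4 min

Optimal t* satisfies g'(t*) = g(t*)/(T + t*).
g'(t) = 0.39·340·t^-0.61. Setting 0.39·340·t^-0.61 = 340·t^0.39/(10+t) gives 0.39(10+t) = t, so 0.61·t = 0.39×10.
t* = 0.39×10/0.61 = 6.393 min.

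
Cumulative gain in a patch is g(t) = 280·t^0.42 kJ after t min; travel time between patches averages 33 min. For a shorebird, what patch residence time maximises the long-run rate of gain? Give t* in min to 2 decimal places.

23.90 min

Optimal t* satisfies g'(t*) = g(t*)/(T + t*).
g'(t) = 0.42·280·t^-0.58. Setting 0.42·280·t^-0.58 = 280·t^0.42/(33+t) gives 0.42(33+t) = t, so 0.58·t = 0.42×33.
t* = 0.42×33/0.58 = 23.9 min.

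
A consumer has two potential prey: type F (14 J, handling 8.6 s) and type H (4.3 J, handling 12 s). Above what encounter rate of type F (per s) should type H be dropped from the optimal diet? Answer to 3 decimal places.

0.033 per s

Drop type H once their profitability E₂/h₂ falls below the rate achievable on type F alone: E₂/h₂ = λE₁/(1 + λh₁).
Solve for λ: λE₁h₂ = E₂(1 + λh₁) → λ(E₁h₂ − E₂h₁) = E₂ → λ = E₂/(E₁h₂ − E₂h₁).
λ = 4.3/(14×12 − 4.3×8.6) = 4.3/131 = 0.03282 per s.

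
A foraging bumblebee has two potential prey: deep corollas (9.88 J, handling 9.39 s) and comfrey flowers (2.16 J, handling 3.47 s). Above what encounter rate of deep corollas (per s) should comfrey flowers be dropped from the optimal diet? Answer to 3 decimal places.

The zero-one rule: include comfrey flowers iff E₂/h₂ > λE₁/(1+λh₁). Equality gives the switch point.
λE₁h₂ = E₂ + λE₂h₁ ⇒ λ = E₂/(E₁h₂ − E₂h₁) = 2.16/(34.28 − 20.28) = 0.1543 per s.

0.154 per s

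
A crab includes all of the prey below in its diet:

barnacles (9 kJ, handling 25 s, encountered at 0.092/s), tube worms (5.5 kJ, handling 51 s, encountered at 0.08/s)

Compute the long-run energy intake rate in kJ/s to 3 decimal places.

R = Σλ_iE_i / (1 + Σλ_ih_i)
Numerator: 0.092×9 + 0.08×5.5 = 1.268
Denominator: 1 + 0.092×25 + 0.08×51 = 7.38
R = 1.268/7.38 = 0.1718 kJ/s

0.172 kJ/s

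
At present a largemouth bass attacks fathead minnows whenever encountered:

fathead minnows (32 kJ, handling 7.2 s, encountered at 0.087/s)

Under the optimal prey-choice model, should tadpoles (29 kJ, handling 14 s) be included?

Yes

Current rate: (0.087×32)/(1 + 0.087×7.2) = 1.712 kJ/s.
tadpoles: E/h = 29/14 = 2.071 kJ/s.
Since 2.071 > R, including tadpoles increases the long-run rate.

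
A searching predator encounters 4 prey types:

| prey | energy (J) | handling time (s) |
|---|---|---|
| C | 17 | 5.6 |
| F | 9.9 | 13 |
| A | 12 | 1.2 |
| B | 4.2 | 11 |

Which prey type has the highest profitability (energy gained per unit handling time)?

A

Profitability E/h (J/s): C = 17/5.6 = 3.04, F = 9.9/13 = 0.762, A = 12/1.2 = 10, B = 4.2/11 = 0.382.
Ranked: A > C > F > B.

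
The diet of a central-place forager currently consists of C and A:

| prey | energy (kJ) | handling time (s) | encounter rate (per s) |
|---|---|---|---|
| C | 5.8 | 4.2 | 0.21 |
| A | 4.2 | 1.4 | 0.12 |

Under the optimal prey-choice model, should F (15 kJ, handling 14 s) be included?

Yes

On C and A alone, R = ΣλE/(1+Σλh) = 1.722/2.05 = 0.84 kJ/s.
F: E/h = 15/14 = 1.071 kJ/s.
Since 1.071 > R, including F increases the long-run rate.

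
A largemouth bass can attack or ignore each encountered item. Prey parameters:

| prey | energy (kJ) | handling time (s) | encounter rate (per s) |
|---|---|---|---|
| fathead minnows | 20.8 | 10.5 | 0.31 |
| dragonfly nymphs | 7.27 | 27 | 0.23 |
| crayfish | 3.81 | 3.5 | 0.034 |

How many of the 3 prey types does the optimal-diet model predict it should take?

E/h in descending order: fathead minnows 1.98, crayfish 1.09, dragonfly nymphs 0.269 kJ/s. The optimal diet is the largest prefix of this list for which every included type satisfies E_i/h_i > R on the types above it.
Rate on top 1: 1.515. crayfish: 1.09 < 1.515 → exclude; stop.
Optimal diet: fathead minnows — 1 of 3 types.

1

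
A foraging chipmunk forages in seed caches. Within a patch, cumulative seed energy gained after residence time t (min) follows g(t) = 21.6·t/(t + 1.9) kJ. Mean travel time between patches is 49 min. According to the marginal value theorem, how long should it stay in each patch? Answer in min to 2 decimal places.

9.65 min

Maximise g(t)/(T+t): set derivative to zero → g'(t)(T+t) = g(t).
g'(t) = 21.6·1.9/(t + 1.9)². Setting 21.6·1.9/(t+1.9)² = 21.6t/[(t+1.9)(49+t)] gives 1.9(49+t) = t(t+1.9), so t² = 1.9×49 = 93.1.
t* = √93.1 = 9.649 min.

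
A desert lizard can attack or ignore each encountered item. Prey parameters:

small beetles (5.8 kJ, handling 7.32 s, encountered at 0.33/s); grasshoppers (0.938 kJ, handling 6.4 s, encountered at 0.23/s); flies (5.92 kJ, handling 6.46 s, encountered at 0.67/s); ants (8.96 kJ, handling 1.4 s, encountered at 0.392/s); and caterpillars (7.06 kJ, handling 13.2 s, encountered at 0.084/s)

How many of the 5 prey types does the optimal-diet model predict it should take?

1

E/h in descending order: ants 6.4, flies 0.916, small beetles 0.792, caterpillars 0.535, grasshoppers 0.147 kJ/s. The optimal diet is the largest prefix of this list for which every included type satisfies E_i/h_i > R on the types above it.
Rate on top 1: 2.268. flies: 0.916 < 2.268 → exclude; stop.
Optimal diet: ants — 1 of 5 types.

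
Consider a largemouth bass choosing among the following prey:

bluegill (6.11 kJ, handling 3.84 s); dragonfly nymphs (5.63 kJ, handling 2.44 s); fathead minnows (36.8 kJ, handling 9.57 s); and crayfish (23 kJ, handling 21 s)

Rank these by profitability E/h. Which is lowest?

In descending order of E/h:
fathead minnows: 36.8/9.57 = 3.85 kJ/s
dragonfly nymphs: 5.63/2.44 = 2.31 kJ/s
bluegill: 6.11/3.84 = 1.59 kJ/s
crayfish: 23/21 = 1.1 kJ/s

crayfish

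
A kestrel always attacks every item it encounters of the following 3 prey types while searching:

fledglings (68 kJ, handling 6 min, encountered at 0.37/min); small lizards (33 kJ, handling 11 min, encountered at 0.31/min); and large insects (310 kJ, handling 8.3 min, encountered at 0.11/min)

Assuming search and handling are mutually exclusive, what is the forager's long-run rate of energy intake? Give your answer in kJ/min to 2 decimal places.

R = Σλ_iE_i / (1 + Σλ_ih_i)
Numerator: 0.37×68 + 0.31×33 + 0.11×310 = 69.49
Denominator: 1 + 0.37×6 + 0.31×11 + 0.11×8.3 = 7.543
R = 69.49/7.543 = 9.213 kJ/min

9.21 kJ/min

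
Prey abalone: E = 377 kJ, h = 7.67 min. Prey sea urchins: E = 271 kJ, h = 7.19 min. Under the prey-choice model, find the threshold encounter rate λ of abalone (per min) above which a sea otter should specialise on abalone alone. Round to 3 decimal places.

Drop sea urchins once their profitability E₂/h₂ falls below the rate achievable on abalone alone: E₂/h₂ = λE₁/(1 + λh₁).
Solve for λ: λE₁h₂ = E₂(1 + λh₁) → λ(E₁h₂ − E₂h₁) = E₂ → λ = E₂/(E₁h₂ − E₂h₁).
λ = 271/(377×7.19 − 271×7.67) = 271/632.1 = 0.4288 per min.

0.429 per min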